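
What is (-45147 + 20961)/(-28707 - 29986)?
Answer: 24186/58693 ≈ 0.41208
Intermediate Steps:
(-45147 + 20961)/(-28707 - 29986) = -24186/(-58693) = -24186*(-1/58693) = 24186/58693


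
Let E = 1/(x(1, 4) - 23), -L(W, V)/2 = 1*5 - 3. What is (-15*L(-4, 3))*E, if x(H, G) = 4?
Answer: -60/19 ≈ -3.1579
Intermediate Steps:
L(W, V) = -4 (L(W, V) = -2*(1*5 - 3) = -2*(5 - 3) = -2*2 = -4)
E = -1/19 (E = 1/(4 - 23) = 1/(-19) = -1/19 ≈ -0.052632)
(-15*L(-4, 3))*E = -15*(-4)*(-1/19) = 60*(-1/19) = -60/19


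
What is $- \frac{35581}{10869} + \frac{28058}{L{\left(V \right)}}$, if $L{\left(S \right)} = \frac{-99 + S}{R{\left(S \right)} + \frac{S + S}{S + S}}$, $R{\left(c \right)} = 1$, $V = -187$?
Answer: $- \frac{310050485}{1554267} \approx -199.48$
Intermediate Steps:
$L{\left(S \right)} = - \frac{99}{2} + \frac{S}{2}$ ($L{\left(S \right)} = \frac{-99 + S}{1 + \frac{S + S}{S + S}} = \frac{-99 + S}{1 + \frac{2 S}{2 S}} = \frac{-99 + S}{1 + 2 S \frac{1}{2 S}} = \frac{-99 + S}{1 + 1} = \frac{-99 + S}{2} = \left(-99 + S\right) \frac{1}{2} = - \frac{99}{2} + \frac{S}{2}$)
$- \frac{35581}{10869} + \frac{28058}{L{\left(V \right)}} = - \frac{35581}{10869} + \frac{28058}{- \frac{99}{2} + \frac{1}{2} \left(-187\right)} = \left(-35581\right) \frac{1}{10869} + \frac{28058}{- \frac{99}{2} - \frac{187}{2}} = - \frac{35581}{10869} + \frac{28058}{-143} = - \frac{35581}{10869} + 28058 \left(- \frac{1}{143}\right) = - \frac{35581}{10869} - \frac{28058}{143} = - \frac{310050485}{1554267}$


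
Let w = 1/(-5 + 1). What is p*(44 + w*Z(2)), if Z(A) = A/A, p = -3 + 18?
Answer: 2625/4 ≈ 656.25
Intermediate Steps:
p = 15
Z(A) = 1
w = -1/4 (w = 1/(-4) = -1/4 ≈ -0.25000)
p*(44 + w*Z(2)) = 15*(44 - 1/4*1) = 15*(44 - 1/4) = 15*(175/4) = 2625/4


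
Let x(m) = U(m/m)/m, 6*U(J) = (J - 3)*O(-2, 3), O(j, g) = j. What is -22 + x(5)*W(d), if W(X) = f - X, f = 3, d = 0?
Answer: -108/5 ≈ -21.600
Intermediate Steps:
W(X) = 3 - X
U(J) = 1 - J/3 (U(J) = ((J - 3)*(-2))/6 = ((-3 + J)*(-2))/6 = (6 - 2*J)/6 = 1 - J/3)
x(m) = 2/(3*m) (x(m) = (1 - m/(3*m))/m = (1 - ⅓*1)/m = (1 - ⅓)/m = 2/(3*m))
-22 + x(5)*W(d) = -22 + ((⅔)/5)*(3 - 1*0) = -22 + ((⅔)*(⅕))*(3 + 0) = -22 + (2/15)*3 = -22 + ⅖ = -108/5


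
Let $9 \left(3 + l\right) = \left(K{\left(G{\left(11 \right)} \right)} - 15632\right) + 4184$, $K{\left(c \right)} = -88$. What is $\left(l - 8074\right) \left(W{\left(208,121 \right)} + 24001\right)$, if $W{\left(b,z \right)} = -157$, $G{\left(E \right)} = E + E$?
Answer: $- \frac{669452092}{3} \approx -2.2315 \cdot 10^{8}$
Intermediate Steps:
$G{\left(E \right)} = 2 E$
$l = - \frac{11563}{9}$ ($l = -3 + \frac{\left(-88 - 15632\right) + 4184}{9} = -3 + \frac{-15720 + 4184}{9} = -3 + \frac{1}{9} \left(-11536\right) = -3 - \frac{11536}{9} = - \frac{11563}{9} \approx -1284.8$)
$\left(l - 8074\right) \left(W{\left(208,121 \right)} + 24001\right) = \left(- \frac{11563}{9} - 8074\right) \left(-157 + 24001\right) = \left(- \frac{84229}{9}\right) 23844 = - \frac{669452092}{3}$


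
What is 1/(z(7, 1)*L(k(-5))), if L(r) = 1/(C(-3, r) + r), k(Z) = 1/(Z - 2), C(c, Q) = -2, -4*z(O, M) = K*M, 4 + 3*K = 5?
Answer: 180/7 ≈ 25.714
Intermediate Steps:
K = 1/3 (K = -4/3 + (1/3)*5 = -4/3 + 5/3 = 1/3 ≈ 0.33333)
z(O, M) = -M/12
k(Z) = 1/(-2 + Z)
L(r) = 1/(-2 + r)
1/(z(7, 1)*L(k(-5))) = 1/((-1/12*1)/(-2 + 1/(-2 - 5))) = 1/(-1/(12*(-2 + 1/(-7)))) = 1/(-1/(12*(-2 - 1/7))) = 1/(-1/(12*(-15/7))) = 1/(-1/12*(-7/15)) = 1/(7/180) = 180/7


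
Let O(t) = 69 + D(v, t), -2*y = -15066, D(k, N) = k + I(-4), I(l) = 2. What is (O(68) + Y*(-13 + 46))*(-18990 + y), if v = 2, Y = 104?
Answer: -40156785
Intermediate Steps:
D(k, N) = 2 + k (D(k, N) = k + 2 = 2 + k)
y = 7533 (y = -1/2*(-15066) = 7533)
O(t) = 73 (O(t) = 69 + (2 + 2) = 69 + 4 = 73)
(O(68) + Y*(-13 + 46))*(-18990 + y) = (73 + 104*(-13 + 46))*(-18990 + 7533) = (73 + 104*33)*(-11457) = (73 + 3432)*(-11457) = 3505*(-11457) = -40156785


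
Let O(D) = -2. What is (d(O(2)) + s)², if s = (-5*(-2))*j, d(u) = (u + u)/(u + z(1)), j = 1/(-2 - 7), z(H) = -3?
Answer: 196/2025 ≈ 0.096790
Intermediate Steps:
j = -⅑ (j = 1/(-9) = -⅑ ≈ -0.11111)
d(u) = 2*u/(-3 + u) (d(u) = (u + u)/(u - 3) = (2*u)/(-3 + u) = 2*u/(-3 + u))
s = -10/9 (s = -5*(-2)*(-⅑) = 10*(-⅑) = -10/9 ≈ -1.1111)
(d(O(2)) + s)² = (2*(-2)/(-3 - 2) - 10/9)² = (2*(-2)/(-5) - 10/9)² = (2*(-2)*(-⅕) - 10/9)² = (⅘ - 10/9)² = (-14/45)² = 196/2025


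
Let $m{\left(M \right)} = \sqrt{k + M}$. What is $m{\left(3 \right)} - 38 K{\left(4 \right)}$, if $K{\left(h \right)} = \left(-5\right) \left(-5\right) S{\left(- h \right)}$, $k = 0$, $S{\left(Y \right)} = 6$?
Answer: $-5700 + \sqrt{3} \approx -5698.3$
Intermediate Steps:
$K{\left(h \right)} = 150$ ($K{\left(h \right)} = \left(-5\right) \left(-5\right) 6 = 25 \cdot 6 = 150$)
$m{\left(M \right)} = \sqrt{M}$ ($m{\left(M \right)} = \sqrt{0 + M} = \sqrt{M}$)
$m{\left(3 \right)} - 38 K{\left(4 \right)} = \sqrt{3} - 5700 = -5700 + \sqrt{3}$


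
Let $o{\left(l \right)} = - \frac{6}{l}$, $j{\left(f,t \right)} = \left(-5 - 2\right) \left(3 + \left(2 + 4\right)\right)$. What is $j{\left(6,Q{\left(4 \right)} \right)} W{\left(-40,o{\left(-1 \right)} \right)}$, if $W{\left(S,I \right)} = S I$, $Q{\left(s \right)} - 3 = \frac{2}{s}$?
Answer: $15120$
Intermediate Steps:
$Q{\left(s \right)} = 3 + \frac{2}{s}$
$j{\left(f,t \right)} = -63$ ($j{\left(f,t \right)} = - 7 \left(3 + 6\right) = \left(-7\right) 9 = -63$)
$W{\left(S,I \right)} = I S$
$j{\left(6,Q{\left(4 \right)} \right)} W{\left(-40,o{\left(-1 \right)} \right)} = - 63 - \frac{6}{-1} \left(-40\right) = - 63 \left(-6\right) \left(-1\right) \left(-40\right) = - 63 \cdot 6 \left(-40\right) = \left(-63\right) \left(-240\right) = 15120$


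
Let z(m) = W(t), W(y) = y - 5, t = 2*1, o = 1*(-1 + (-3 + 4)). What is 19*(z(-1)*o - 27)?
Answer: -513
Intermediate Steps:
o = 0 (o = 1*(-1 + 1) = 1*0 = 0)
t = 2
W(y) = -5 + y
z(m) = -3 (z(m) = -5 + 2 = -3)
19*(z(-1)*o - 27) = 19*(-3*0 - 27) = 19*(0 - 27) = 19*(-27) = -513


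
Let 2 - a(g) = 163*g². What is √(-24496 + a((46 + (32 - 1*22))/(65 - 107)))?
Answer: I*√223054/3 ≈ 157.43*I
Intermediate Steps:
a(g) = 2 - 163*g²
√(-24496 + a((46 + (32 - 1*22))/(65 - 107))) = √(-24496 + (2 - 163*(46 + (32 - 1*22))²/(65 - 107)²)) = √(-24496 + (2 - 163*(46 + (32 - 22))²/1764)) = √(-24496 + (2 - 163*(46 + 10)²/1764)) = √(-24496 + (2 - 163*(56*(-1/42))²)) = √(-24496 + (2 - 163*(-4/3)²)) = √(-24496 + (2 - 163*16/9)) = √(-24496 + (2 - 2608/9)) = √(-24496 - 2590/9) = √(-223054/9) = I*√223054/3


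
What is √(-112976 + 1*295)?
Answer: I*√112681 ≈ 335.68*I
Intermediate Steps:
√(-112976 + 1*295) = √(-112976 + 295) = √(-112681) = I*√112681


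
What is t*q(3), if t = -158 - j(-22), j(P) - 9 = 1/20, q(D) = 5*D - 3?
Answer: -10023/5 ≈ -2004.6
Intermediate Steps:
q(D) = -3 + 5*D
j(P) = 181/20 (j(P) = 9 + 1/20 = 181/20)
t = -3341/20 (t = -158 - 1*181/20 = -158 - 181/20 = -3341/20 ≈ -167.05)
t*q(3) = -3341*(-3 + 5*3)/20 = -3341*(-3 + 15)/20 = -3341/20*12 = -10023/5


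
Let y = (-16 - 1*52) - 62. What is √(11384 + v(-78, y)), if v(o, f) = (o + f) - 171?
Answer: √11005 ≈ 104.90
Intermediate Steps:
y = -130 (y = (-16 - 52) - 62 = -68 - 62 = -130)
v(o, f) = -171 + f + o (v(o, f) = (f + o) - 171 = -171 + f + o)
√(11384 + v(-78, y)) = √(11384 + (-171 - 130 - 78)) = √(11384 - 379) = √11005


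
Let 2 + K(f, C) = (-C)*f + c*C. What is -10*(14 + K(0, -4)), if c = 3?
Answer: 0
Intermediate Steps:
K(f, C) = -2 + 3*C - C*f (K(f, C) = -2 + ((-C)*f + 3*C) = -2 + (-C*f + 3*C) = -2 + (3*C - C*f) = -2 + 3*C - C*f)
-10*(14 + K(0, -4)) = -10*(14 + (-2 + 3*(-4) - 1*(-4)*0)) = -10*(14 + (-2 - 12 + 0)) = -10*(14 - 14) = -10*0 = 0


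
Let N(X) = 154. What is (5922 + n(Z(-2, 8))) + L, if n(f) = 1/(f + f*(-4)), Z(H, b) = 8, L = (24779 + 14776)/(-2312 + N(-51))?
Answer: 152880373/25896 ≈ 5903.6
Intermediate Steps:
L = -39555/2158 (L = (24779 + 14776)/(-2312 + 154) = 39555/(-2158) = 39555*(-1/2158) = -39555/2158 ≈ -18.329)
n(f) = -1/(3*f) (n(f) = 1/(f - 4*f) = 1/(-3*f) = -1/(3*f))
(5922 + n(Z(-2, 8))) + L = (5922 - 1/3/8) - 39555/2158 = (5922 - 1/3*1/8) - 39555/2158 = (5922 - 1/24) - 39555/2158 = 142127/24 - 39555/2158 = 152880373/25896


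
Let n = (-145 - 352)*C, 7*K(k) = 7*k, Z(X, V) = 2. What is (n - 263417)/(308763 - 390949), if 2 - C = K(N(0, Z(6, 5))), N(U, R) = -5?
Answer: 133448/41093 ≈ 3.2475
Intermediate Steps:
K(k) = k (K(k) = (7*k)/7 = k)
C = 7 (C = 2 - 1*(-5) = 2 + 5 = 7)
n = -3479 (n = (-145 - 352)*7 = -497*7 = -3479)
(n - 263417)/(308763 - 390949) = (-3479 - 263417)/(308763 - 390949) = -266896/(-82186) = -266896*(-1/82186) = 133448/41093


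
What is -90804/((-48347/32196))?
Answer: 2923525584/48347 ≈ 60470.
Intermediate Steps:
-90804/((-48347/32196)) = -90804/((-48347*1/32196)) = -90804/(-48347/32196) = -90804*(-32196/48347) = 2923525584/48347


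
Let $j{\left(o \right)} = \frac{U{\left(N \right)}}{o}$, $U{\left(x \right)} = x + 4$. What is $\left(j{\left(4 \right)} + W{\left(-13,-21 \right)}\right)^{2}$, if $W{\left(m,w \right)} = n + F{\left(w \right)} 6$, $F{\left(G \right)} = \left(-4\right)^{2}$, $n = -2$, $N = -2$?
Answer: $\frac{35721}{4} \approx 8930.3$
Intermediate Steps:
$U{\left(x \right)} = 4 + x$
$F{\left(G \right)} = 16$
$j{\left(o \right)} = \frac{2}{o}$ ($j{\left(o \right)} = \frac{4 - 2}{o} = \frac{2}{o}$)
$W{\left(m,w \right)} = 94$ ($W{\left(m,w \right)} = -2 + 16 \cdot 6 = -2 + 96 = 94$)
$\left(j{\left(4 \right)} + W{\left(-13,-21 \right)}\right)^{2} = \left(\frac{2}{4} + 94\right)^{2} = \left(2 \cdot \frac{1}{4} + 94\right)^{2} = \left(\frac{1}{2} + 94\right)^{2} = \left(\frac{189}{2}\right)^{2} = \frac{35721}{4}$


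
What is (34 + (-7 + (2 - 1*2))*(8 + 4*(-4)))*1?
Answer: 90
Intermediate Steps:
(34 + (-7 + (2 - 1*2))*(8 + 4*(-4)))*1 = (34 + (-7 + (2 - 2))*(8 - 16))*1 = (34 + (-7 + 0)*(-8))*1 = (34 - 7*(-8))*1 = (34 + 56)*1 = 90*1 = 90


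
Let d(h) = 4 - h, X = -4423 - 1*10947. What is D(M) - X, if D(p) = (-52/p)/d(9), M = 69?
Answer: 5302702/345 ≈ 15370.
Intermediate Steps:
X = -15370 (X = -4423 - 10947 = -15370)
D(p) = 52/(5*p) (D(p) = (-52/p)/(4 - 1*9) = (-52/p)/(4 - 9) = -52/p/(-5) = -52/p*(-1/5) = 52/(5*p))
D(M) - X = (52/5)/69 - 1*(-15370) = (52/5)*(1/69) + 15370 = 52/345 + 15370 = 5302702/345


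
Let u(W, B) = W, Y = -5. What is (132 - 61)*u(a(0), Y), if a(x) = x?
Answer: 0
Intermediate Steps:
(132 - 61)*u(a(0), Y) = (132 - 61)*0 = 71*0 = 0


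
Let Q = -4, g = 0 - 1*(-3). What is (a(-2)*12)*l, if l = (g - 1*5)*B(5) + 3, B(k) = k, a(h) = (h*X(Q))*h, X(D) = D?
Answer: 1344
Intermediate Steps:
g = 3 (g = 0 + 3 = 3)
a(h) = -4*h² (a(h) = (h*(-4))*h = (-4*h)*h = -4*h²)
l = -7 (l = (3 - 1*5)*5 + 3 = (3 - 5)*5 + 3 = -2*5 + 3 = -10 + 3 = -7)
(a(-2)*12)*l = (-4*(-2)²*12)*(-7) = (-4*4*12)*(-7) = -16*12*(-7) = -192*(-7) = 1344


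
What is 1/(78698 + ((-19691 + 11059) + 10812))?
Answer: 1/80878 ≈ 1.2364e-5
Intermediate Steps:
1/(78698 + ((-19691 + 11059) + 10812)) = 1/(78698 + (-8632 + 10812)) = 1/(78698 + 2180) = 1/80878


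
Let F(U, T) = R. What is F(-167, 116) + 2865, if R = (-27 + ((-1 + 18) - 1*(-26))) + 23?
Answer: 2904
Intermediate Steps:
R = 39 (R = (-27 + (17 + 26)) + 23 = (-27 + 43) + 23 = 16 + 23 = 39)
F(U, T) = 39
F(-167, 116) + 2865 = 39 + 2865 = 2904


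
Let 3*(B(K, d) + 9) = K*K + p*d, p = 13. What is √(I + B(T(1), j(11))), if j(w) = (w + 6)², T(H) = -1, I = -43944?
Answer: I*√384303/3 ≈ 206.64*I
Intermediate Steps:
j(w) = (6 + w)²
B(K, d) = -9 + K²/3 + 13*d/3 (B(K, d) = -9 + (K*K + 13*d)/3 = -9 + (K² + 13*d)/3 = -9 + (K²/3 + 13*d/3) = -9 + K²/3 + 13*d/3)
√(I + B(T(1), j(11))) = √(-43944 + (-9 + (⅓)*(-1)² + 13*(6 + 11)²/3)) = √(-43944 + (-9 + (⅓)*1 + (13/3)*17²)) = √(-43944 + (-9 + ⅓ + (13/3)*289)) = √(-43944 + (-9 + ⅓ + 3757/3)) = √(-43944 + 3731/3) = √(-128101/3) = I*√384303/3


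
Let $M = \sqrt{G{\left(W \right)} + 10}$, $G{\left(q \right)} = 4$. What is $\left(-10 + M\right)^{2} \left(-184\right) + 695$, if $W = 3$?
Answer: $-20281 + 3680 \sqrt{14} \approx -6511.7$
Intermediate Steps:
$M = \sqrt{14}$ ($M = \sqrt{4 + 10} = \sqrt{14} \approx 3.7417$)
$\left(-10 + M\right)^{2} \left(-184\right) + 695 = \left(-10 + \sqrt{14}\right)^{2} \left(-184\right) + 695 = - 184 \left(-10 + \sqrt{14}\right)^{2} + 695 = 695 - 184 \left(-10 + \sqrt{14}\right)^{2}$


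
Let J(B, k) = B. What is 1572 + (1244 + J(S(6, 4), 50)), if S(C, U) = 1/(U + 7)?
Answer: 30977/11 ≈ 2816.1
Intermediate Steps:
S(C, U) = 1/(7 + U)
1572 + (1244 + J(S(6, 4), 50)) = 1572 + (1244 + 1/(7 + 4)) = 1572 + (1244 + 1/11) = 1572 + 13685/11 = 30977/11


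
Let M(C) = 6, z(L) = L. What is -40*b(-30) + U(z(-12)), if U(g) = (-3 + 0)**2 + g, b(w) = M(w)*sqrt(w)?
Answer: -3 - 240*I*sqrt(30) ≈ -3.0 - 1314.5*I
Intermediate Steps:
b(w) = 6*sqrt(w)
U(g) = 9 + g (U(g) = (-3)**2 + g = 9 + g)
-40*b(-30) + U(z(-12)) = -240*sqrt(-30) + (9 - 12) = -240*I*sqrt(30) - 3 = -3 - 240*I*sqrt(30)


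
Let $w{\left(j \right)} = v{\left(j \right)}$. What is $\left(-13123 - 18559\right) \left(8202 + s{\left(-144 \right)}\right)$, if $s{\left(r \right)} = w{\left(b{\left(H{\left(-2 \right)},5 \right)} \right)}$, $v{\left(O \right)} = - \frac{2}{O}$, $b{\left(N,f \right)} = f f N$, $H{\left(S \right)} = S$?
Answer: $- \frac{6496425782}{25} \approx -2.5986 \cdot 10^{8}$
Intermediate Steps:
$b{\left(N,f \right)} = N f^{2}$ ($b{\left(N,f \right)} = f^{2} N = N f^{2}$)
$w{\left(j \right)} = - \frac{2}{j}$
$s{\left(r \right)} = \frac{1}{25}$ ($s{\left(r \right)} = - \frac{2}{\left(-2\right) 5^{2}} = - \frac{2}{\left(-2\right) 25} = - \frac{2}{-50} = \left(-2\right) \left(- \frac{1}{50}\right) = \frac{1}{25}$)
$\left(-13123 - 18559\right) \left(8202 + s{\left(-144 \right)}\right) = \left(-13123 - 18559\right) \left(8202 + \frac{1}{25}\right) = \left(-31682\right) \frac{205051}{25} = - \frac{6496425782}{25}$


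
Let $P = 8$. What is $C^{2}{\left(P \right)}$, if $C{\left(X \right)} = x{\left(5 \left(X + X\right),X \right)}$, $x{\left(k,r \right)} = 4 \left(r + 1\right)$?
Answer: $1296$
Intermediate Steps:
$x{\left(k,r \right)} = 4 + 4 r$ ($x{\left(k,r \right)} = 4 \left(1 + r\right) = 4 + 4 r$)
$C{\left(X \right)} = 4 + 4 X$
$C^{2}{\left(P \right)} = \left(4 + 4 \cdot 8\right)^{2} = \left(4 + 32\right)^{2} = 36^{2} = 1296$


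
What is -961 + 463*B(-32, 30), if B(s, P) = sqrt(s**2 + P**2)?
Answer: -961 + 926*sqrt(481) ≈ 19348.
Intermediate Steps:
B(s, P) = sqrt(P**2 + s**2)
-961 + 463*B(-32, 30) = -961 + 463*sqrt(30**2 + (-32)**2) = -961 + 463*sqrt(900 + 1024) = -961 + 463*sqrt(1924) = -961 + 463*(2*sqrt(481)) = -961 + 926*sqrt(481)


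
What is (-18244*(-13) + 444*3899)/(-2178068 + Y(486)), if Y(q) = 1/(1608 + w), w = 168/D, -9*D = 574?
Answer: -7620902880/8432966807 ≈ -0.90370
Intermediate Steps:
D = -574/9 (D = -1/9*574 = -574/9 ≈ -63.778)
w = -108/41 (w = 168/(-574/9) = 168*(-9/574) = -108/41 ≈ -2.6341)
Y(q) = 41/65820 (Y(q) = 1/(1608 - 108/41) = 1/(65820/41) = 41/65820)
(-18244*(-13) + 444*3899)/(-2178068 + Y(486)) = (-18244*(-13) + 444*3899)/(-2178068 + 41/65820) = (237172 + 1731156)/(-143360435719/65820) = 1968328*(-65820/143360435719) = -7620902880/8432966807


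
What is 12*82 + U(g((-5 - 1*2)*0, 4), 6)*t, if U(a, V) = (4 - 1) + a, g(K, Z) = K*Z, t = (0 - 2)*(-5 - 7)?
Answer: 1056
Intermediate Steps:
t = 24 (t = -2*(-12) = 24)
U(a, V) = 3 + a
12*82 + U(g((-5 - 1*2)*0, 4), 6)*t = 12*82 + (3 + ((-5 - 1*2)*0)*4)*24 = 984 + (3 + ((-5 - 2)*0)*4)*24 = 984 + (3 - 7*0*4)*24 = 984 + (3 + 0*4)*24 = 984 + (3 + 0)*24 = 984 + 3*24 = 984 + 72 = 1056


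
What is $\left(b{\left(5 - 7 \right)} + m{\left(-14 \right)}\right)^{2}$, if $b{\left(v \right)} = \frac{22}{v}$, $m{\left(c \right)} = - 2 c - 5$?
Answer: $144$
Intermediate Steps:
$m{\left(c \right)} = -5 - 2 c$
$\left(b{\left(5 - 7 \right)} + m{\left(-14 \right)}\right)^{2} = \left(\frac{22}{5 - 7} - -23\right)^{2} = \left(\frac{22}{-2} + \left(-5 + 28\right)\right)^{2} = \left(22 \left(- \frac{1}{2}\right) + 23\right)^{2} = \left(-11 + 23\right)^{2} = 12^{2} = 144$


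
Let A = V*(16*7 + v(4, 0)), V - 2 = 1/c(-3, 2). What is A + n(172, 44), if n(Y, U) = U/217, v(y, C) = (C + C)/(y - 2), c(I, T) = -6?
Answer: 133804/651 ≈ 205.54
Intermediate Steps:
v(y, C) = 2*C/(-2 + y) (v(y, C) = (2*C)/(-2 + y) = 2*C/(-2 + y))
n(Y, U) = U/217 (n(Y, U) = U*(1/217) = U/217)
V = 11/6 (V = 2 + 1/(-6) = 2 - ⅙ = 11/6 ≈ 1.8333)
A = 616/3 (A = 11*(16*7 + 2*0/(-2 + 4))/6 = 11*(112 + 2*0/2)/6 = 11*(112 + 2*0*(½))/6 = 11*(112 + 0)/6 = (11/6)*112 = 616/3 ≈ 205.33)
A + n(172, 44) = 616/3 + (1/217)*44 = 616/3 + 44/217 = 133804/651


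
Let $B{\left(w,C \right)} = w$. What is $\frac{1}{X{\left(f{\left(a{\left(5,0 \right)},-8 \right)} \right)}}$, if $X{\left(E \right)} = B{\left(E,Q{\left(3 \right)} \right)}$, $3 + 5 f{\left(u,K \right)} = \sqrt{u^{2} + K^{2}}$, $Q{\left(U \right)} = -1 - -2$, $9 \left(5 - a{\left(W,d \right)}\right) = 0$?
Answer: $\frac{3}{16} + \frac{\sqrt{89}}{16} \approx 0.77712$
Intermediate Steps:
$a{\left(W,d \right)} = 5$ ($a{\left(W,d \right)} = 5 - 0 = 5 + 0 = 5$)
$Q{\left(U \right)} = 1$ ($Q{\left(U \right)} = -1 + 2 = 1$)
$f{\left(u,K \right)} = - \frac{3}{5} + \frac{\sqrt{K^{2} + u^{2}}}{5}$ ($f{\left(u,K \right)} = - \frac{3}{5} + \frac{\sqrt{u^{2} + K^{2}}}{5} = - \frac{3}{5} + \frac{\sqrt{K^{2} + u^{2}}}{5}$)
$X{\left(E \right)} = E$
$\frac{1}{X{\left(f{\left(a{\left(5,0 \right)},-8 \right)} \right)}} = \frac{1}{- \frac{3}{5} + \frac{\sqrt{\left(-8\right)^{2} + 5^{2}}}{5}} = \frac{1}{- \frac{3}{5} + \frac{\sqrt{64 + 25}}{5}} = \frac{1}{- \frac{3}{5} + \frac{\sqrt{89}}{5}}$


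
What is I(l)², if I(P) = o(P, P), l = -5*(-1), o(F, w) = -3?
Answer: 9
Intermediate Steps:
l = 5
I(P) = -3
I(l)² = (-3)² = 9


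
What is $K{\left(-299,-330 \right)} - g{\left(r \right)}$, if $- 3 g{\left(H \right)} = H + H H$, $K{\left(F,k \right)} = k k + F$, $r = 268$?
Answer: $\frac{397895}{3} \approx 1.3263 \cdot 10^{5}$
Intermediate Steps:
$K{\left(F,k \right)} = F + k^{2}$ ($K{\left(F,k \right)} = k^{2} + F = F + k^{2}$)
$g{\left(H \right)} = - \frac{H}{3} - \frac{H^{2}}{3}$ ($g{\left(H \right)} = - \frac{H + H H}{3} = - \frac{H + H^{2}}{3} = - \frac{H}{3} - \frac{H^{2}}{3}$)
$K{\left(-299,-330 \right)} - g{\left(r \right)} = \left(-299 + \left(-330\right)^{2}\right) - \left(- \frac{1}{3}\right) 268 \left(1 + 268\right) = \left(-299 + 108900\right) - \left(- \frac{1}{3}\right) 268 \cdot 269 = 108601 - - \frac{72092}{3} = 108601 + \frac{72092}{3} = \frac{397895}{3}$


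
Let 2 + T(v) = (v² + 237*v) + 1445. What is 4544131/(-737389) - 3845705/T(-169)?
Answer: 2790116591826/7410022061 ≈ 376.53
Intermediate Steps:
T(v) = 1443 + v² + 237*v (T(v) = -2 + ((v² + 237*v) + 1445) = -2 + (1445 + v² + 237*v) = 1443 + v² + 237*v)
4544131/(-737389) - 3845705/T(-169) = 4544131/(-737389) - 3845705/(1443 + (-169)² + 237*(-169)) = 4544131*(-1/737389) - 3845705/(1443 + 28561 - 40053) = -4544131/737389 - 3845705/(-10049) = -4544131/737389 - 3845705*(-1/10049) = -4544131/737389 + 3845705/10049 = 2790116591826/7410022061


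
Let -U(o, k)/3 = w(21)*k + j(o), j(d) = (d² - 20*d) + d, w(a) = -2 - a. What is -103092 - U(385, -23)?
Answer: 321225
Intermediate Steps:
j(d) = d² - 19*d
U(o, k) = 69*k - 3*o*(-19 + o) (U(o, k) = -3*((-2 - 1*21)*k + o*(-19 + o)) = -3*((-2 - 21)*k + o*(-19 + o)) = -3*(-23*k + o*(-19 + o)) = 69*k - 3*o*(-19 + o))
-103092 - U(385, -23) = -103092 - (69*(-23) - 3*385*(-19 + 385)) = -103092 - (-1587 - 3*385*366) = -103092 - (-1587 - 422730) = -103092 - 1*(-424317) = -103092 + 424317 = 321225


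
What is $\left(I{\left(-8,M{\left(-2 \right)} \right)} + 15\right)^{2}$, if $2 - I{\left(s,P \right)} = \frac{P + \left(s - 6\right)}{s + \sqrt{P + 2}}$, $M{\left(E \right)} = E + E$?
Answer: $\frac{2006 \sqrt{2} + 6673 i}{8 \sqrt{2} + 31 i} \approx 219.43 - 11.431 i$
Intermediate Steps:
$M{\left(E \right)} = 2 E$
$I{\left(s,P \right)} = 2 - \frac{-6 + P + s}{s + \sqrt{2 + P}}$ ($I{\left(s,P \right)} = 2 - \frac{P + \left(s - 6\right)}{s + \sqrt{P + 2}} = 2 - \frac{P + \left(-6 + s\right)}{s + \sqrt{2 + P}} = 2 - \frac{-6 + P + s}{s + \sqrt{2 + P}}$)
$\left(I{\left(-8,M{\left(-2 \right)} \right)} + 15\right)^{2} = \left(\frac{6 - 8 - 2 \left(-2\right) + 2 \sqrt{2 + 2 \left(-2\right)}}{-8 + \sqrt{2 + 2 \left(-2\right)}} + 15\right)^{2} = \left(\frac{6 - 8 - -4 + 2 \sqrt{2 - 4}}{-8 + \sqrt{2 - 4}} + 15\right)^{2} = \left(\frac{6 - 8 + 4 + 2 \sqrt{-2}}{-8 + \sqrt{-2}} + 15\right)^{2} = \left(\frac{6 - 8 + 4 + 2 i \sqrt{2}}{-8 + i \sqrt{2}} + 15\right)^{2} = \left(\frac{2 + 2 i \sqrt{2}}{-8 + i \sqrt{2}} + 15\right)^{2} = \left(15 + \frac{2 + 2 i \sqrt{2}}{-8 + i \sqrt{2}}\right)^{2}$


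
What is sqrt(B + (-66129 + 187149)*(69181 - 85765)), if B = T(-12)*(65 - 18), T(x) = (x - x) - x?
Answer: 14*I*sqrt(10239771) ≈ 44800.0*I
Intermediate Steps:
T(x) = -x (T(x) = 0 - x = -x)
B = 564 (B = (-1*(-12))*(65 - 18) = 12*47 = 564)
sqrt(B + (-66129 + 187149)*(69181 - 85765)) = sqrt(564 + (-66129 + 187149)*(69181 - 85765)) = sqrt(564 + 121020*(-16584)) = sqrt(564 - 2006995680) = sqrt(-2006995116) = 14*I*sqrt(10239771)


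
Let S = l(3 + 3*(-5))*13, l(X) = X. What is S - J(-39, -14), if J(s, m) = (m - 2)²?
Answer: -412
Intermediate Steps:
J(s, m) = (-2 + m)²
S = -156 (S = (3 + 3*(-5))*13 = (3 - 15)*13 = -12*13 = -156)
S - J(-39, -14) = -156 - (-2 - 14)² = -156 - 1*(-16)² = -156 - 1*256 = -156 - 256 = -412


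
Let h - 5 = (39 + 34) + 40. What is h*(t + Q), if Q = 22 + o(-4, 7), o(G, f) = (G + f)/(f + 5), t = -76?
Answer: -12685/2 ≈ -6342.5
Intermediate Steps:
h = 118 (h = 5 + ((39 + 34) + 40) = 5 + (73 + 40) = 5 + 113 = 118)
o(G, f) = (G + f)/(5 + f)
Q = 89/4 (Q = 22 + (-4 + 7)/(5 + 7) = 22 + 3/12 = 22 + (1/12)*3 = 22 + 1/4 = 89/4 ≈ 22.250)
h*(t + Q) = 118*(-76 + 89/4) = 118*(-215/4) = -12685/2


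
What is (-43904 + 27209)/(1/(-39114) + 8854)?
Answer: -130601646/69263071 ≈ -1.8856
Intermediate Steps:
(-43904 + 27209)/(1/(-39114) + 8854) = -16695/(-1/39114 + 8854) = -16695/346315355/39114 = -16695*39114/346315355 = -130601646/69263071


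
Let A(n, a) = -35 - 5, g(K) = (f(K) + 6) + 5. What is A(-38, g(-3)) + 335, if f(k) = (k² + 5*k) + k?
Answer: 295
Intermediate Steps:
f(k) = k² + 6*k
g(K) = 11 + K*(6 + K) (g(K) = (K*(6 + K) + 6) + 5 = (6 + K*(6 + K)) + 5 = 11 + K*(6 + K))
A(n, a) = -40
A(-38, g(-3)) + 335 = -40 + 335 = 295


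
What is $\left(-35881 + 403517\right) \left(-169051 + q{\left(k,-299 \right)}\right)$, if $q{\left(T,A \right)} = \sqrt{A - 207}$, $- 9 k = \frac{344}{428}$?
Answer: $-62149233436 + 367636 i \sqrt{506} \approx -6.2149 \cdot 10^{10} + 8.2698 \cdot 10^{6} i$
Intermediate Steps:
$k = - \frac{86}{963}$ ($k = - \frac{344 \cdot \frac{1}{428}}{9} = \left(- \frac{1}{9}\right) \frac{86}{107} = - \frac{86}{963} \approx -0.089304$)
$q{\left(T,A \right)} = \sqrt{-207 + A}$
$\left(-35881 + 403517\right) \left(-169051 + q{\left(k,-299 \right)}\right) = \left(-35881 + 403517\right) \left(-169051 + \sqrt{-207 - 299}\right) = 367636 \left(-169051 + \sqrt{-506}\right) = 367636 \left(-169051 + i \sqrt{506}\right) = -62149233436 + 367636 i \sqrt{506}$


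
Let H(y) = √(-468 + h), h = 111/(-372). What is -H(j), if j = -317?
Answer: -I*√1800139/62 ≈ -21.64*I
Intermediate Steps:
h = -37/124 (h = 111*(-1/372) = -37/124 ≈ -0.29839)
H(y) = I*√1800139/62 (H(y) = √(-468 - 37/124) = √(-58069/124) = I*√1800139/62)
-H(j) = -I*√1800139/62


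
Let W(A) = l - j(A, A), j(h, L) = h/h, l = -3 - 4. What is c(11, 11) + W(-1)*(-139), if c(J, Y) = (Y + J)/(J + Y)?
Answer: 1113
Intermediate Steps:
l = -7
j(h, L) = 1
c(J, Y) = 1 (c(J, Y) = (J + Y)/(J + Y) = 1)
W(A) = -8 (W(A) = -7 - 1*1 = -7 - 1 = -8)
c(11, 11) + W(-1)*(-139) = 1 - 8*(-139) = 1 + 1112 = 1113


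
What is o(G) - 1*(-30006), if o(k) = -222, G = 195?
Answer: 29784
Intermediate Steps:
o(G) - 1*(-30006) = -222 - 1*(-30006) = -222 + 30006 = 29784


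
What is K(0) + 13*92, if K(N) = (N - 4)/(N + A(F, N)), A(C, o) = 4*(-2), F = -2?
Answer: 2393/2 ≈ 1196.5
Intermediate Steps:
A(C, o) = -8
K(N) = (-4 + N)/(-8 + N) (K(N) = (N - 4)/(N - 8) = (-4 + N)/(-8 + N))
K(0) + 13*92 = (-4 + 0)/(-8 + 0) + 13*92 = -4/(-8) + 1196 = -⅛*(-4) + 1196 = ½ + 1196 = 2393/2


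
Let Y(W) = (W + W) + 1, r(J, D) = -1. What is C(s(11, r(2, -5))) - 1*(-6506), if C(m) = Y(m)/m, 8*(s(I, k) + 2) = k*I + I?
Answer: 13015/2 ≈ 6507.5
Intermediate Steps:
Y(W) = 1 + 2*W (Y(W) = 2*W + 1 = 1 + 2*W)
s(I, k) = -2 + I/8 + I*k/8 (s(I, k) = -2 + (k*I + I)/8 = -2 + (I*k + I)/8 = -2 + (I + I*k)/8 = -2 + (I/8 + I*k/8) = -2 + I/8 + I*k/8)
C(m) = (1 + 2*m)/m
C(s(11, r(2, -5))) - 1*(-6506) = (2 + 1/(-2 + (⅛)*11 + (⅛)*11*(-1))) - 1*(-6506) = (2 + 1/(-2 + 11/8 - 11/8)) + 6506 = (2 + 1/(-2)) + 6506 = (2 - ½) + 6506 = 3/2 + 6506 = 13015/2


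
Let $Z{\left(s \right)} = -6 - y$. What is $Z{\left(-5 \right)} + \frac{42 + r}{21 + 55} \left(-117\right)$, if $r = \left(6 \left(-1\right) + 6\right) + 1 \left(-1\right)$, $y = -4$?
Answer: $- \frac{4949}{76} \approx -65.118$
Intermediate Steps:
$Z{\left(s \right)} = -2$ ($Z{\left(s \right)} = -6 - -4 = -6 + 4 = -2$)
$r = -1$ ($r = \left(-6 + 6\right) - 1 = 0 - 1 = -1$)
$Z{\left(-5 \right)} + \frac{42 + r}{21 + 55} \left(-117\right) = -2 + \frac{42 - 1}{21 + 55} \left(-117\right) = -2 + \frac{41}{76} \left(-117\right) = -2 - \frac{4797}{76} = - \frac{4949}{76}$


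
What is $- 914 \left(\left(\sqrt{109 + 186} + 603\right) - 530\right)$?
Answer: $-66722 - 914 \sqrt{295} \approx -82421.0$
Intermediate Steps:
$- 914 \left(\left(\sqrt{109 + 186} + 603\right) - 530\right) = - 914 \left(\left(\sqrt{295} + 603\right) - 530\right) = - 914 \left(\left(603 + \sqrt{295}\right) - 530\right) = - 914 \left(73 + \sqrt{295}\right) = -66722 - 914 \sqrt{295}$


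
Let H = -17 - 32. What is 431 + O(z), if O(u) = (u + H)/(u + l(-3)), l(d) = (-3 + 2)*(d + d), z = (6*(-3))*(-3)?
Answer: 5173/12 ≈ 431.08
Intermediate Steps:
H = -49
z = 54 (z = -18*(-3) = 54)
l(d) = -2*d
O(u) = (-49 + u)/(6 + u) (O(u) = (u - 49)/(u - 2*(-3)) = (-49 + u)/(u + 6) = (-49 + u)/(6 + u))
431 + O(z) = 431 + (-49 + 54)/(6 + 54) = 431 + 5/60 = 431 + (1/60)*5 = 431 + 1/12 = 5173/12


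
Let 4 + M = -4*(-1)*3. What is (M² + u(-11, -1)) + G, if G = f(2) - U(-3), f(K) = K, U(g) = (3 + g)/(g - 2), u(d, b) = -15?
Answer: 51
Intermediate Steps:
U(g) = (3 + g)/(-2 + g)
M = 8 (M = -4 - 4*(-1)*3 = -4 + 4*3 = -4 + 12 = 8)
G = 2 (G = 2 - (3 - 3)/(-2 - 3) = 2 - 0/(-5) = 2 - (-1)*0/5 = 2 - 1*0 = 2 + 0 = 2)
(M² + u(-11, -1)) + G = (8² - 15) + 2 = (64 - 15) + 2 = 49 + 2 = 51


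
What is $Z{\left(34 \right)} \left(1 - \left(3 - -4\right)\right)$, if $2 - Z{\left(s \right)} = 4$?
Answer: $12$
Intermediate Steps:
$Z{\left(s \right)} = -2$ ($Z{\left(s \right)} = 2 - 4 = -2$)
$Z{\left(34 \right)} \left(1 - \left(3 - -4\right)\right) = - 2 \left(1 - \left(3 - -4\right)\right) = - 2 \left(1 - \left(3 + 4\right)\right) = - 2 \left(1 - 7\right) = \left(-2\right) \left(-6\right) = 12$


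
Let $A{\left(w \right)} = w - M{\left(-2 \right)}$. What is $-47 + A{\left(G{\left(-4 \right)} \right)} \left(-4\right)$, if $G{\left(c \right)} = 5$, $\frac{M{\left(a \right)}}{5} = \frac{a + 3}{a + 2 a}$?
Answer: $- \frac{211}{3} \approx -70.333$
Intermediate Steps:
$M{\left(a \right)} = \frac{5 \left(3 + a\right)}{3 a}$ ($M{\left(a \right)} = 5 \frac{a + 3}{a + 2 a} = 5 \frac{3 + a}{3 a} = \frac{5 \left(3 + a\right)}{3 a}$)
$A{\left(w \right)} = \frac{5}{6} + w$ ($A{\left(w \right)} = w - \left(\frac{5}{3} + \frac{5}{-2}\right) = w - \left(\frac{5}{3} + 5 \left(- \frac{1}{2}\right)\right) = w - \left(\frac{5}{3} - \frac{5}{2}\right) = w - - \frac{5}{6} = w + \frac{5}{6} = \frac{5}{6} + w$)
$-47 + A{\left(G{\left(-4 \right)} \right)} \left(-4\right) = -47 + \left(\frac{5}{6} + 5\right) \left(-4\right) = -47 + \frac{35}{6} \left(-4\right) = -47 - \frac{70}{3} = - \frac{211}{3}$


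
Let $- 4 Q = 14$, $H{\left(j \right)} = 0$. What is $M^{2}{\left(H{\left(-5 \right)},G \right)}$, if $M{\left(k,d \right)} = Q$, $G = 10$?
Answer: $\frac{49}{4} \approx 12.25$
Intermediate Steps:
$Q = - \frac{7}{2}$ ($Q = \left(- \frac{1}{4}\right) 14 = - \frac{7}{2} \approx -3.5$)
$M{\left(k,d \right)} = - \frac{7}{2}$
$M^{2}{\left(H{\left(-5 \right)},G \right)} = \left(- \frac{7}{2}\right)^{2} = \frac{49}{4}$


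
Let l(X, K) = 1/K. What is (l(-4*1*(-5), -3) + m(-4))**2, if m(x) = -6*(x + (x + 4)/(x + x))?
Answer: 5041/9 ≈ 560.11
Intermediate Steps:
m(x) = -6*x - 3*(4 + x)/x (m(x) = -6*(x + (4 + x)/((2*x))) = -6*(x + (4 + x)*(1/(2*x))) = -6*(x + (4 + x)/(2*x)) = -6*x - 3*(4 + x)/x)
(l(-4*1*(-5), -3) + m(-4))**2 = (1/(-3) + (-3 - 12/(-4) - 6*(-4)))**2 = (-1/3 + (-3 - 12*(-1/4) + 24))**2 = (-1/3 + (-3 + 3 + 24))**2 = (-1/3 + 24)**2 = (71/3)**2 = 5041/9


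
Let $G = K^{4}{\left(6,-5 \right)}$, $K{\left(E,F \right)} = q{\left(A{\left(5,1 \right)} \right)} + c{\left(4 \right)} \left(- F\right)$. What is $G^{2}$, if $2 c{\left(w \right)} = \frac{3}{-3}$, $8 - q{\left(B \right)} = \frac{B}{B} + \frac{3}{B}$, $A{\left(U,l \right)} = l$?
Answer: $\frac{6561}{256} \approx 25.629$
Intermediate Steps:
$q{\left(B \right)} = 7 - \frac{3}{B}$ ($q{\left(B \right)} = 8 - \left(\frac{B}{B} + \frac{3}{B}\right) = 8 - \left(1 + \frac{3}{B}\right) = 7 - \frac{3}{B}$)
$c{\left(w \right)} = - \frac{1}{2}$ ($c{\left(w \right)} = \frac{3 \frac{1}{-3}}{2} = \frac{3 \left(- \frac{1}{3}\right)}{2} = \frac{1}{2} \left(-1\right) = - \frac{1}{2}$)
$K{\left(E,F \right)} = 4 + \frac{F}{2}$ ($K{\left(E,F \right)} = \left(7 - \frac{3}{1}\right) - \frac{\left(-1\right) F}{2} = \left(7 - 3\right) + \frac{F}{2} = 4 + \frac{F}{2}$)
$G = \frac{81}{16}$ ($G = \left(4 + \frac{1}{2} \left(-5\right)\right)^{4} = \left(4 - \frac{5}{2}\right)^{4} = \left(\frac{3}{2}\right)^{4} = \frac{81}{16} \approx 5.0625$)
$G^{2} = \left(\frac{81}{16}\right)^{2} = \frac{6561}{256}$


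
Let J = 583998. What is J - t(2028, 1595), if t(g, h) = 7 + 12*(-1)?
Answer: 584003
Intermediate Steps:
t(g, h) = -5 (t(g, h) = 7 - 12 = -5)
J - t(2028, 1595) = 583998 - 1*(-5) = 583998 + 5 = 584003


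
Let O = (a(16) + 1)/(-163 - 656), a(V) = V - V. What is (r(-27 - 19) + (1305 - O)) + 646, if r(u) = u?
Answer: 1560196/819 ≈ 1905.0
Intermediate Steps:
a(V) = 0
O = -1/819 (O = (0 + 1)/(-163 - 656) = 1/(-819) = 1*(-1/819) = -1/819 ≈ -0.0012210)
(r(-27 - 19) + (1305 - O)) + 646 = ((-27 - 19) + (1305 - 1*(-1/819))) + 646 = (-46 + (1305 + 1/819)) + 646 = (-46 + 1068796/819) + 646 = 1031122/819 + 646 = 1560196/819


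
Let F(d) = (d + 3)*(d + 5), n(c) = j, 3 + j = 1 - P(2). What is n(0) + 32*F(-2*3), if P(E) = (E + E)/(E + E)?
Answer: 93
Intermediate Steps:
P(E) = 1 (P(E) = (2*E)/((2*E)) = (2*E)*(1/(2*E)) = 1)
j = -3 (j = -3 + (1 - 1*1) = -3 + (1 - 1) = -3 + 0 = -3)
n(c) = -3
F(d) = (3 + d)*(5 + d)
n(0) + 32*F(-2*3) = -3 + 32*(15 + (-2*3)² + 8*(-2*3)) = -3 + 32*(15 + (-6)² + 8*(-6)) = -3 + 32*(15 + 36 - 48) = -3 + 32*3 = -3 + 96 = 93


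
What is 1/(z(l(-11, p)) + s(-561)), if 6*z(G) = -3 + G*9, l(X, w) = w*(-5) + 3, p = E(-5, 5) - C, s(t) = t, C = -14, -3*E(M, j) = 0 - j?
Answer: -2/1349 ≈ -0.0014826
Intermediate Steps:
E(M, j) = j/3 (E(M, j) = -(0 - j)/3 = -(-1)*j/3 = j/3)
p = 47/3 (p = (⅓)*5 - 1*(-14) = 5/3 + 14 = 47/3 ≈ 15.667)
l(X, w) = 3 - 5*w (l(X, w) = -5*w + 3 = 3 - 5*w)
z(G) = -½ + 3*G/2 (z(G) = (-3 + G*9)/6 = (-3 + 9*G)/6 = -½ + 3*G/2)
1/(z(l(-11, p)) + s(-561)) = 1/((-½ + 3*(3 - 5*47/3)/2) - 561) = 1/((-½ + 3*(3 - 235/3)/2) - 561) = 1/((-½ + (3/2)*(-226/3)) - 561) = 1/((-½ - 113) - 561) = 1/(-227/2 - 561) = 1/(-1349/2) = -2/1349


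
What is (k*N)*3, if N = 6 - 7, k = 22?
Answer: -66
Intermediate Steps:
N = -1
(k*N)*3 = (22*(-1))*3 = -22*3 = -66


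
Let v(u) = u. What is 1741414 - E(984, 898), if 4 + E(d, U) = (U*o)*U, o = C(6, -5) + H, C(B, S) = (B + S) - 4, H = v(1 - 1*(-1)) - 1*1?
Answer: 3354226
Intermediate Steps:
H = 1 (H = (1 - 1*(-1)) - 1*1 = (1 + 1) - 1 = 2 - 1 = 1)
C(B, S) = -4 + B + S
o = -2 (o = (-4 + 6 - 5) + 1 = -3 + 1 = -2)
E(d, U) = -4 - 2*U² (E(d, U) = -4 + (U*(-2))*U = -4 + (-2*U)*U = -4 - 2*U²)
1741414 - E(984, 898) = 1741414 - (-4 - 2*898²) = 1741414 - (-4 - 2*806404) = 1741414 - (-4 - 1612808) = 1741414 - 1*(-1612812) = 1741414 + 1612812 = 3354226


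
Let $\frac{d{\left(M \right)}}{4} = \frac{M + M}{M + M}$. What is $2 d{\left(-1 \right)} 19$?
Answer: $152$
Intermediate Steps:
$d{\left(M \right)} = 4$ ($d{\left(M \right)} = 4 \frac{M + M}{M + M} = 4 \frac{2 M}{2 M} = 4 \cdot 2 M \frac{1}{2 M} = 4 \cdot 1 = 4$)
$2 d{\left(-1 \right)} 19 = 2 \cdot 4 \cdot 19 = 8 \cdot 19 = 152$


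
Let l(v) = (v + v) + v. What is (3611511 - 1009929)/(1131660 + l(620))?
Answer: 433597/188920 ≈ 2.2951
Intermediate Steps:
l(v) = 3*v (l(v) = 2*v + v = 3*v)
(3611511 - 1009929)/(1131660 + l(620)) = (3611511 - 1009929)/(1131660 + 3*620) = 2601582/(1131660 + 1860) = 2601582/1133520 = 2601582*(1/1133520) = 433597/188920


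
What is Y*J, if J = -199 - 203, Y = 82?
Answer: -32964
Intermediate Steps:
J = -402
Y*J = 82*(-402) = -32964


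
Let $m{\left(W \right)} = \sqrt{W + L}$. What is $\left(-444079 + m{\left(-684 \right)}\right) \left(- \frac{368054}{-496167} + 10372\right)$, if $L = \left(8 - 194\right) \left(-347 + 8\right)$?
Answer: $- \frac{2285502389394062}{496167} + \frac{15439836534 \sqrt{770}}{165389} \approx -4.6037 \cdot 10^{9}$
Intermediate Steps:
$L = 63054$ ($L = \left(-186\right) \left(-339\right) = 63054$)
$m{\left(W \right)} = \sqrt{63054 + W}$ ($m{\left(W \right)} = \sqrt{W + 63054} = \sqrt{63054 + W}$)
$\left(-444079 + m{\left(-684 \right)}\right) \left(- \frac{368054}{-496167} + 10372\right) = \left(-444079 + \sqrt{63054 - 684}\right) \left(- \frac{368054}{-496167} + 10372\right) = \left(-444079 + \sqrt{62370}\right) \left(\left(-368054\right) \left(- \frac{1}{496167}\right) + 10372\right) = \left(-444079 + 9 \sqrt{770}\right) \left(\frac{368054}{496167} + 10372\right) = \left(-444079 + 9 \sqrt{770}\right) \frac{5146612178}{496167} = - \frac{2285502389394062}{496167} + \frac{15439836534 \sqrt{770}}{165389}$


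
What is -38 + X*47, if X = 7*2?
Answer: 620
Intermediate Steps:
X = 14
-38 + X*47 = -38 + 14*47 = -38 + 658 = 620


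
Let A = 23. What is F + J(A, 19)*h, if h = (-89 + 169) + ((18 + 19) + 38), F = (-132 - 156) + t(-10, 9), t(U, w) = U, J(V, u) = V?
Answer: 3267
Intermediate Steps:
F = -298 (F = (-132 - 156) - 10 = -288 - 10 = -298)
h = 155 (h = 80 + (37 + 38) = 80 + 75 = 155)
F + J(A, 19)*h = -298 + 23*155 = -298 + 3565 = 3267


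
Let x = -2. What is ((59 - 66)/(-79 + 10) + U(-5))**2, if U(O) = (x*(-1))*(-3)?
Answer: 165649/4761 ≈ 34.793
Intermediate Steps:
U(O) = -6 (U(O) = -2*(-1)*(-3) = 2*(-3) = -6)
((59 - 66)/(-79 + 10) + U(-5))**2 = ((59 - 66)/(-79 + 10) - 6)**2 = (-7/(-69) - 6)**2 = (-7*(-1/69) - 6)**2 = (7/69 - 6)**2 = (-407/69)**2 = 165649/4761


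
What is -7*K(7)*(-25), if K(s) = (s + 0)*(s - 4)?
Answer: 3675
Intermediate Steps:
K(s) = s*(-4 + s)
-7*K(7)*(-25) = -49*(-4 + 7)*(-25) = -49*3*(-25) = -7*21*(-25) = -147*(-25) = 3675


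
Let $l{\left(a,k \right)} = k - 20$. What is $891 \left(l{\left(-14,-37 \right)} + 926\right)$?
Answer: $774279$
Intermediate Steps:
$l{\left(a,k \right)} = -20 + k$ ($l{\left(a,k \right)} = k - 20 = -20 + k$)
$891 \left(l{\left(-14,-37 \right)} + 926\right) = 891 \left(\left(-20 - 37\right) + 926\right) = 891 \left(-57 + 926\right) = 891 \cdot 869 = 774279$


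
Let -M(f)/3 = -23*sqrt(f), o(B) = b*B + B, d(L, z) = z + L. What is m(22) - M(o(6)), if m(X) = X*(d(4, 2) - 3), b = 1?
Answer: 66 - 138*sqrt(3) ≈ -173.02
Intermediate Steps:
d(L, z) = L + z
m(X) = 3*X (m(X) = X*((4 + 2) - 3) = X*(6 - 3) = X*3 = 3*X)
o(B) = 2*B (o(B) = 1*B + B = B + B = 2*B)
M(f) = 69*sqrt(f) (M(f) = -(-69)*sqrt(f) = 69*sqrt(f))
m(22) - M(o(6)) = 3*22 - 69*sqrt(2*6) = 66 - 69*sqrt(12) = 66 - 69*2*sqrt(3) = 66 - 138*sqrt(3)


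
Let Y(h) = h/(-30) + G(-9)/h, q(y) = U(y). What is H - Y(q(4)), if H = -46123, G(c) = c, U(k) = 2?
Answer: -1383553/30 ≈ -46118.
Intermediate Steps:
q(y) = 2
Y(h) = -9/h - h/30 (Y(h) = h/(-30) - 9/h = h*(-1/30) - 9/h = -h/30 - 9/h = -9/h - h/30)
H - Y(q(4)) = -46123 - (-9/2 - 1/30*2) = -46123 - (-9*½ - 1/15) = -46123 - (-9/2 - 1/15) = -46123 - 1*(-137/30) = -46123 + 137/30 = -1383553/30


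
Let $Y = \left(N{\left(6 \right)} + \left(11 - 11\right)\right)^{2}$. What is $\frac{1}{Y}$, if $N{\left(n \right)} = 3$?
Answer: $\frac{1}{9} \approx 0.11111$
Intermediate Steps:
$Y = 9$ ($Y = \left(3 + \left(11 - 11\right)\right)^{2} = \left(3 + 0\right)^{2} = 3^{2} = 9$)
$\frac{1}{Y} = \frac{1}{9}$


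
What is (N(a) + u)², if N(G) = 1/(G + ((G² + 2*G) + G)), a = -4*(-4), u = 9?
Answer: 8300161/102400 ≈ 81.056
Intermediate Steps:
a = 16
N(G) = 1/(G² + 4*G) (N(G) = 1/(G + (G² + 3*G)) = 1/(G² + 4*G))
(N(a) + u)² = (1/(16*(4 + 16)) + 9)² = ((1/16)/20 + 9)² = ((1/16)*(1/20) + 9)² = (1/320 + 9)² = (2881/320)² = 8300161/102400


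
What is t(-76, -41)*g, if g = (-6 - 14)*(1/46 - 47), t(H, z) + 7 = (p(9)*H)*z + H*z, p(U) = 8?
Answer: 26342590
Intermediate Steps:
t(H, z) = -7 + 9*H*z (t(H, z) = -7 + ((8*H)*z + H*z) = -7 + (8*H*z + H*z) = -7 + 9*H*z)
g = 21610/23 (g = -20*(1/46 - 47) = -20*(-2161/46) = 21610/23 ≈ 939.57)
t(-76, -41)*g = (-7 + 9*(-76)*(-41))*(21610/23) = (-7 + 28044)*(21610/23) = 28037*(21610/23) = 26342590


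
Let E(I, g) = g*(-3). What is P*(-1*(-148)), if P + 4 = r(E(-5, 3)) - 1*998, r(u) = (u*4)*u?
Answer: -100344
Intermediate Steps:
E(I, g) = -3*g
r(u) = 4*u**2 (r(u) = (4*u)*u = 4*u**2)
P = -678 (P = -4 + (4*(-3*3)**2 - 1*998) = -4 + (4*(-9)**2 - 998) = -4 + (4*81 - 998) = -4 + (324 - 998) = -4 - 674 = -678)
P*(-1*(-148)) = -(-678)*(-148) = -678*148 = -100344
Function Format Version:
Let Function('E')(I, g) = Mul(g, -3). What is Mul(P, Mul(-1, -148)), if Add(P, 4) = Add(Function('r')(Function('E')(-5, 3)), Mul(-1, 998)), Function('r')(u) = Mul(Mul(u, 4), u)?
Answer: -100344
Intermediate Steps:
Function('E')(I, g) = Mul(-3, g)
Function('r')(u) = Mul(4, Pow(u, 2)) (Function('r')(u) = Mul(Mul(4, u), u) = Mul(4, Pow(u, 2)))
P = -678 (P = Add(-4, Add(Mul(4, Pow(Mul(-3, 3), 2)), Mul(-1, 998))) = Add(-4, Add(Mul(4, Pow(-9, 2)), -998)) = Add(-4, Add(Mul(4, 81), -998)) = Add(-4, Add(324, -998)) = Add(-4, -674) = -678)
Mul(P, Mul(-1, -148)) = Mul(-678, Mul(-1, -148)) = Mul(-678, 148) = -100344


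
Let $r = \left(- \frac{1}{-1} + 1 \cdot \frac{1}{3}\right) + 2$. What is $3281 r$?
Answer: $\frac{32810}{3} \approx 10937.0$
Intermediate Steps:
$r = \frac{10}{3}$ ($r = \left(\left(-1\right) \left(-1\right) + 1 \cdot \frac{1}{3}\right) + 2 = \left(1 + \frac{1}{3}\right) + 2 = \frac{4}{3} + 2 = \frac{10}{3} \approx 3.3333$)
$3281 r = 3281 \cdot \frac{10}{3} = \frac{32810}{3}$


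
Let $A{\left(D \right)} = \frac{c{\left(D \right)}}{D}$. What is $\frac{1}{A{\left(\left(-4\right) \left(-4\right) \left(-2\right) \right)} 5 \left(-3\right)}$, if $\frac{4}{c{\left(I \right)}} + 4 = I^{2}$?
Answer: $544$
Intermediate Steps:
$c{\left(I \right)} = \frac{4}{-4 + I^{2}}$
$A{\left(D \right)} = \frac{4}{D \left(-4 + D^{2}\right)}$ ($A{\left(D \right)} = \frac{4 \frac{1}{-4 + D^{2}}}{D} = \frac{4}{D \left(-4 + D^{2}\right)}$)
$\frac{1}{A{\left(\left(-4\right) \left(-4\right) \left(-2\right) \right)} 5 \left(-3\right)} = \frac{1}{\frac{4}{\left(-4\right) \left(-4\right) \left(-2\right) \left(-4 + \left(\left(-4\right) \left(-4\right) \left(-2\right)\right)^{2}\right)} 5 \left(-3\right)} = \frac{1}{\frac{4}{16 \left(-2\right) \left(-4 + \left(16 \left(-2\right)\right)^{2}\right)} 5 \left(-3\right)} = \frac{1}{\frac{4}{\left(-32\right) \left(-4 + \left(-32\right)^{2}\right)} 5 \left(-3\right)} = \frac{1}{4 \left(- \frac{1}{32}\right) \frac{1}{-4 + 1024} \cdot 5 \left(-3\right)} = \frac{1}{4 \left(- \frac{1}{32}\right) \frac{1}{1020} \cdot 5 \left(-3\right)} = \frac{1}{\left(- \frac{1}{8160}\right) 5 \left(-3\right)} = \frac{1}{\left(- \frac{1}{1632}\right) \left(-3\right)} = \frac{1}{\frac{1}{544}} = 544$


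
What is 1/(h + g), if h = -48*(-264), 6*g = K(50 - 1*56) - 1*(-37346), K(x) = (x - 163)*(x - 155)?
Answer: 6/140587 ≈ 4.2678e-5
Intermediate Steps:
K(x) = (-163 + x)*(-155 + x)
g = 64555/6 (g = ((25265 + (50 - 1*56)**2 - 318*(50 - 1*56)) - 1*(-37346))/6 = ((25265 + (50 - 56)**2 - 318*(50 - 56)) + 37346)/6 = ((25265 + (-6)**2 - 318*(-6)) + 37346)/6 = ((25265 + 36 + 1908) + 37346)/6 = (27209 + 37346)/6 = (1/6)*64555 = 64555/6 ≈ 10759.)
h = 12672
1/(h + g) = 1/(12672 + 64555/6) = 1/(140587/6) = 6/140587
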